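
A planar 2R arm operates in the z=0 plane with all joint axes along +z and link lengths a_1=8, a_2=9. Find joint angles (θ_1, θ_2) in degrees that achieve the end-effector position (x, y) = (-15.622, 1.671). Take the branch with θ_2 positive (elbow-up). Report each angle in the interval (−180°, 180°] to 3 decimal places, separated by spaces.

150.004 44.991

cos θ_2 = (246.8391−8²−9²)/(2·8·9) = 0.7072; θ_2 = 44.9911° (elbow-up)
β = atan2(1.6710,-15.6220) = 173.8946°; ψ = atan2(6.3630,14.3649) = 23.8910°
θ_1 = β − ψ = 150.0036°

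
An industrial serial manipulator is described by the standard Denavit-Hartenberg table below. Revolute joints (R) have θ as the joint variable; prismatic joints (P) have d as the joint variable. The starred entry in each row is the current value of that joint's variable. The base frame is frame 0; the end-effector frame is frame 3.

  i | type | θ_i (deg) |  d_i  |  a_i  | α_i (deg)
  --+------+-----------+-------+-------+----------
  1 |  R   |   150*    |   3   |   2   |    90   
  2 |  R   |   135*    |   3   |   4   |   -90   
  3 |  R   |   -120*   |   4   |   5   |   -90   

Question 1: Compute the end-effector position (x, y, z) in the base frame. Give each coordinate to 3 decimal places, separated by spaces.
5.301 5.404 1.232

after link 1: o_1 = (-1.7321, 1.0000, 3.0000)
after link 2: o_2 = (2.2174, 2.1839, 5.8284)
after link 3: o_3 = (5.3011, 5.4035, 1.2322)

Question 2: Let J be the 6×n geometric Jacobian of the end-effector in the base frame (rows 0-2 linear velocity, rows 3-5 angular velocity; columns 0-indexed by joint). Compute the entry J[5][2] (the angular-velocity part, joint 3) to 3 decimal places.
-0.707

axis z_2 = (0.6124,-0.3536,-0.7071); lever o_n−o_2 = (3.0836,3.2197,-4.5962)
cross product → J_v[:, 2] = (3.9017,0.6341,3.0619)
J_ω[:, 2] = z_2
entry J[5][2] = -0.7071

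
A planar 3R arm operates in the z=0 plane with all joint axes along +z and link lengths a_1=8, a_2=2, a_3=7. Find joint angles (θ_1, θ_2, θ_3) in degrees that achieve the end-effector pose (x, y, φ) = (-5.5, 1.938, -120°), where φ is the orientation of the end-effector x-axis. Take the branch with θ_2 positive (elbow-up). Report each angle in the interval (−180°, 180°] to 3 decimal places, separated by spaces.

90.000 89.995 60.005

wrist centre = target − a_3·(cos φ, sin φ) = (-2.0000, 8.0002)
cos θ_2 = (68.0028−8²−2²)/(2·8·2) = 0.0001; θ_2 = 89.9949° (elbow-up)
β = atan2(8.0002,-2.0000) = 104.0359°; ψ = atan2(2.0000,8.0002) = 14.0359°
θ_1 = β − ψ = 90.0000°
θ_3 = φ − θ_1 − θ_2 = 60.0051° (wrapped to (-180°,180°])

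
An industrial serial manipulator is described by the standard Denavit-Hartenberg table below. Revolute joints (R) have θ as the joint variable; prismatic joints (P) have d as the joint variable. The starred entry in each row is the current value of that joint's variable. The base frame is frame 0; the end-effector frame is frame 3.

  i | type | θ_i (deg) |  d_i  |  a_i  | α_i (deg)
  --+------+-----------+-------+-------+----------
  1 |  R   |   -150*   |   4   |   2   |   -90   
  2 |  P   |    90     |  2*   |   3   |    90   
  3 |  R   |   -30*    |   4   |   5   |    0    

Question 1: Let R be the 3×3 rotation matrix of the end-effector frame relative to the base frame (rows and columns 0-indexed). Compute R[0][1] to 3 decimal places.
End-effector y-axis (col 1 of R) = (0.4330,-0.7500,-0.5000)
R[0][1] = 0.4330

0.433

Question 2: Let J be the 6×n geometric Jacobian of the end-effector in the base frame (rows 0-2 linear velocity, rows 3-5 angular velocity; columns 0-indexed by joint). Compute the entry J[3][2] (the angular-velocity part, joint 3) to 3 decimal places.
axis z_2 = (-0.8660,-0.5000,0.0000); lever o_n−o_2 = (-4.7141,0.1651,-4.3301)
cross product → J_v[:, 2] = (2.1651,-3.7500,-2.5000)
J_ω[:, 2] = z_2
entry J[3][2] = -0.8660

-0.866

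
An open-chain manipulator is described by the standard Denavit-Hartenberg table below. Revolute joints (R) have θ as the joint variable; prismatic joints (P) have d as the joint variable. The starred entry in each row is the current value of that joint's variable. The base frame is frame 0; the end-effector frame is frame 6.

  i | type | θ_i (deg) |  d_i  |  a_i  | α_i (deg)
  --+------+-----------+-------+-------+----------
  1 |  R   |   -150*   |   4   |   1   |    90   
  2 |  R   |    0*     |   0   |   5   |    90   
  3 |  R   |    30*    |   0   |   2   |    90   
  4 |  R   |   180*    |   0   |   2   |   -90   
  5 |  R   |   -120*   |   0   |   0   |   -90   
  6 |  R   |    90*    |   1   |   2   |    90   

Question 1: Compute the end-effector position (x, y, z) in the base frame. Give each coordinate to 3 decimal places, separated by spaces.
after link 1: o_1 = (-0.8660, -0.5000, 4.0000)
after link 2: o_2 = (-5.1962, -3.0000, 4.0000)
after link 3: o_3 = (-7.1962, -3.0000, 4.0000)
after link 4: o_4 = (-5.1962, -3.0000, 4.0000)
after link 5: o_5 = (-5.1962, -3.0000, 4.0000)
after link 6: o_6 = (-4.3301, -3.5000, 2.0000)

-4.330 -3.500 2.000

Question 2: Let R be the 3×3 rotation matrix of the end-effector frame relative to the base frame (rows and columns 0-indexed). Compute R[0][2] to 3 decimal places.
End-effector z-axis (col 2 of R) = (-0.5000,-0.8660,-0.0000)
R[0][2] = -0.5000

-0.500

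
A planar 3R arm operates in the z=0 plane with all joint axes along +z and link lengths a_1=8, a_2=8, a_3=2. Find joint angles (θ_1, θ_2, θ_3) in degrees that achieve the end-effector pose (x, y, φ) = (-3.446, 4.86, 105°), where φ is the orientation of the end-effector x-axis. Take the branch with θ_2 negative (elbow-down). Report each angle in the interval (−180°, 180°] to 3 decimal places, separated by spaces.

wrist centre = target − a_3·(cos φ, sin φ) = (-2.9284, 2.9281)
cos θ_2 = (17.1494−8²−8²)/(2·8·8) = -0.8660; θ_2 = -149.9995° (elbow-down)
β = atan2(2.9281,-2.9284) = 135.0021°; ψ = atan2(-4.0001,1.0718) = -74.9997°
θ_1 = β − ψ = 210.0018°
θ_3 = φ − θ_1 − θ_2 = 44.9976° (wrapped to (-180°,180°])

-149.998 -149.999 44.998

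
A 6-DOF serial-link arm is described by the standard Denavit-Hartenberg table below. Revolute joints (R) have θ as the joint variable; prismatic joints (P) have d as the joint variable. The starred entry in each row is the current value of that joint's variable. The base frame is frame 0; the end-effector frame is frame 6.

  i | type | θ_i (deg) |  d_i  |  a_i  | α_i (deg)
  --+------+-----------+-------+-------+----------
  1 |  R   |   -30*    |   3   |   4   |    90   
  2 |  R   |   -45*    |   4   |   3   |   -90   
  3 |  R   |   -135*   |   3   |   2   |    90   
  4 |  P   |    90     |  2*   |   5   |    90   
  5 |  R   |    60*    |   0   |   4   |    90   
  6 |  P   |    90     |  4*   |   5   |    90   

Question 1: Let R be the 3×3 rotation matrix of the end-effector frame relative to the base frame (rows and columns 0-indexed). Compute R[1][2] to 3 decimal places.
0.570

End-effector z-axis (col 2 of R) = (0.2374,0.5701,0.7866)
R[1][2] = 0.5701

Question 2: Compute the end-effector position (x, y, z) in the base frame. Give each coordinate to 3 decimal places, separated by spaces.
5.765 -10.834 15.631

after link 1: o_1 = (3.4641, -2.0000, 3.0000)
after link 2: o_2 = (3.3012, -6.5248, 0.8787)
after link 3: o_3 = (3.5652, -8.3102, 4.0000)
after link 4: o_4 = (6.4681, -8.3532, 8.5355)
after link 5: o_5 = (7.4176, -6.0729, 11.6818)
after link 6: o_6 = (5.7650, -10.8343, 15.6313)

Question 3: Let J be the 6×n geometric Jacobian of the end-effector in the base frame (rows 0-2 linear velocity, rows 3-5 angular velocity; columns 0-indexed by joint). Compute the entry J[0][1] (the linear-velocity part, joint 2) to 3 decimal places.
-10.939

axis z_1 = (-0.5000,-0.8660,0.0000); lever o_n−o_1 = (2.3009,-8.8343,12.6313)
cross product → J_v[:, 1] = (-10.9390,6.3156,6.4098)
J_ω[:, 1] = z_1
entry J[0][1] = -10.9390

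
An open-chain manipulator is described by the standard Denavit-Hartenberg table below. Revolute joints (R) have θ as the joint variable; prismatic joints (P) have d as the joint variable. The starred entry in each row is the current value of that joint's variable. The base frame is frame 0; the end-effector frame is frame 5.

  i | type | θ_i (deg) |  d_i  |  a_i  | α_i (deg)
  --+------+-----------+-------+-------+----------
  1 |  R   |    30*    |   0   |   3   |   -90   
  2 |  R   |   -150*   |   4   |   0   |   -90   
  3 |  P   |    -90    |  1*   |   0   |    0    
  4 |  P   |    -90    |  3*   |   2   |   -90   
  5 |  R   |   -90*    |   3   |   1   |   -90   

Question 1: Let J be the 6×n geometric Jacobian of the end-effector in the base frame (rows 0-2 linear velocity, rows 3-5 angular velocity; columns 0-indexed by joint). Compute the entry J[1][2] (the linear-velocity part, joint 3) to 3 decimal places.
0.250

prismatic axis z_2 = (0.4330,0.2500,0.8660)
J_v[:, 2] = z_2; J_ω[:, 2] = (0,0,0)
entry J[1][2] = 0.2500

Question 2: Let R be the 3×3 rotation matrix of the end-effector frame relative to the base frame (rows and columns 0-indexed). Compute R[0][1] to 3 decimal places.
End-effector y-axis (col 1 of R) = (0.5000,-0.8660,-0.0000)
R[0][1] = 0.5000

0.500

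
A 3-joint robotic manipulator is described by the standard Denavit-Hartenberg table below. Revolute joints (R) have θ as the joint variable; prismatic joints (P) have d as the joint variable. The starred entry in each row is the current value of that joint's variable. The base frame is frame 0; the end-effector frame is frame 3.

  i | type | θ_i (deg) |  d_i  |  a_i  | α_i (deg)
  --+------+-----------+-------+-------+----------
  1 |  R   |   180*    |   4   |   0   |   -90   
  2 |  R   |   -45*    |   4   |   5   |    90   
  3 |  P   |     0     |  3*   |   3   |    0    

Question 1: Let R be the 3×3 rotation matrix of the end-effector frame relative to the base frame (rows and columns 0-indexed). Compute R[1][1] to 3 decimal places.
-1.000

End-effector y-axis (col 1 of R) = (-0.0000,-1.0000,0.0000)
R[1][1] = -1.0000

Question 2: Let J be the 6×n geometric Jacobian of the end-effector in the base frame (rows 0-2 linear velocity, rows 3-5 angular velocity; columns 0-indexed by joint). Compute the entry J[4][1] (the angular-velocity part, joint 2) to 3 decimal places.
-1.000

axis z_1 = (-0.0000,-1.0000,0.0000); lever o_n−o_1 = (-3.5355,-4.0000,7.7782)
cross product → J_v[:, 1] = (-7.7782,0.0000,-3.5355)
J_ω[:, 1] = z_1
entry J[4][1] = -1.0000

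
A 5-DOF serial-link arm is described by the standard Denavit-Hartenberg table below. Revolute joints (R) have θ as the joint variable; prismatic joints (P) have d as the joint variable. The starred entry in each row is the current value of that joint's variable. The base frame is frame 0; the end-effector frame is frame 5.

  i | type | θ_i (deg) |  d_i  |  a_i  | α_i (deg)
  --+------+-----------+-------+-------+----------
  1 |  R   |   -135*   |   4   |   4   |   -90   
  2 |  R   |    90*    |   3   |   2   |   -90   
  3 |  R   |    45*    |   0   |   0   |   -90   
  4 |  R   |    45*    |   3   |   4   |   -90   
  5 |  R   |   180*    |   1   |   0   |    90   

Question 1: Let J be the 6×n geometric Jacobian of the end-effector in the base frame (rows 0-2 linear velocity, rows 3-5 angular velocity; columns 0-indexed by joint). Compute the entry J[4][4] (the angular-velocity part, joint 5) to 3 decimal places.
axis z_4 = (-0.1464,-0.8536,0.5000); lever o_n−o_4 = (-0.1464,-0.8536,0.5000)
cross product → J_v[:, 4] = (0.0000,0.0000,0.0000)
J_ω[:, 4] = z_4
entry J[4][4] = -0.8536

-0.854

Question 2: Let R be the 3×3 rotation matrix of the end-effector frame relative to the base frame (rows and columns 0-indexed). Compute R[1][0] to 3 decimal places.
0.146

End-effector x-axis (col 0 of R) = (0.8536,0.1464,0.5000)
R[1][0] = 0.1464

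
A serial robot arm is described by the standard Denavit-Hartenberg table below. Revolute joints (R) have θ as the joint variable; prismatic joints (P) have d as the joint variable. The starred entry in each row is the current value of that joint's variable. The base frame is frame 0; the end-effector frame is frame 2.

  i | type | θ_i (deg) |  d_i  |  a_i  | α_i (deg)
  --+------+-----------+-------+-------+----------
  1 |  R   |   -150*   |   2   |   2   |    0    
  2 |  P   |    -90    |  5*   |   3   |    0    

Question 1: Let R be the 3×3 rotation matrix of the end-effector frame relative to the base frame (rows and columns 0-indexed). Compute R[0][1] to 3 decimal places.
-0.866

End-effector y-axis (col 1 of R) = (-0.8660,-0.5000,0.0000)
R[0][1] = -0.8660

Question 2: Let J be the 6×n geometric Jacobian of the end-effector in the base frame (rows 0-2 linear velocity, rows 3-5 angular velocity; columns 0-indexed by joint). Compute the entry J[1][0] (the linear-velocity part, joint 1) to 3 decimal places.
-3.232

axis z_0 = ẑ; lever o_n−o_0 = (-3.2321,1.5981,7.0000)
cross product → J_v[:, 0] = (-1.5981,-3.2321,0.0000)
J_ω[:, 0] = z_0
entry J[1][0] = -3.2321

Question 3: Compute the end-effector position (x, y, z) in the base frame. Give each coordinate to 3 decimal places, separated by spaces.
-3.232 1.598 7.000

after link 1: o_1 = (-1.7321, -1.0000, 2.0000)
after link 2: o_2 = (-3.2321, 1.5981, 7.0000)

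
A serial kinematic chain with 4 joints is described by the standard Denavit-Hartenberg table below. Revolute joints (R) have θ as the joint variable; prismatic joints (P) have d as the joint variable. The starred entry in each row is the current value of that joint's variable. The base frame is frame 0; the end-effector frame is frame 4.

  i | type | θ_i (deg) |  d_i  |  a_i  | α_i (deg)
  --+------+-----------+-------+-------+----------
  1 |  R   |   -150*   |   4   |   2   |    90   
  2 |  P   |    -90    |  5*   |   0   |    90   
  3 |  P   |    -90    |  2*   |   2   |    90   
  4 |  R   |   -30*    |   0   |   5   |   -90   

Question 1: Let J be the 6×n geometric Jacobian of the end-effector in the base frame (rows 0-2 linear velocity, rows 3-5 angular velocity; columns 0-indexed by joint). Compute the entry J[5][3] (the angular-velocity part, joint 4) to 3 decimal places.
axis z_3 = (0.0000,-0.0000,1.0000); lever o_n−o_3 = (0.0000,-5.0000,-0.0000)
cross product → J_v[:, 3] = (5.0000,0.0000,-0.0000)
J_ω[:, 3] = z_3
entry J[5][3] = 1.0000

1.000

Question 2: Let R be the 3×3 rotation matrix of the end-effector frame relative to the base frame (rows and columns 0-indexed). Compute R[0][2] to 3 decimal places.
End-effector z-axis (col 2 of R) = (1.0000,0.0000,-0.0000)
R[0][2] = 1.0000

1.000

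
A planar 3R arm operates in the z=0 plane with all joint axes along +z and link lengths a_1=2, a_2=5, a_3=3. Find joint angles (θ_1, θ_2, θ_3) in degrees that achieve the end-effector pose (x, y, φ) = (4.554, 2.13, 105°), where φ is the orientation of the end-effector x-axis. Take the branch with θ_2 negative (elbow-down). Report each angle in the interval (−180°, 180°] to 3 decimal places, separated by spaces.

59.994 -89.991 134.996

wrist centre = target − a_3·(cos φ, sin φ) = (5.3305, -0.7678)
cos θ_2 = (29.0033−2²−5²)/(2·2·5) = 0.0002; θ_2 = -89.9907° (elbow-down)
β = atan2(-0.7678,5.3305) = -8.1963°; ψ = atan2(-5.0000,2.0008) = -68.1906°
θ_1 = β − ψ = 59.9943°
θ_3 = φ − θ_1 − θ_2 = 134.9964° (wrapped to (-180°,180°])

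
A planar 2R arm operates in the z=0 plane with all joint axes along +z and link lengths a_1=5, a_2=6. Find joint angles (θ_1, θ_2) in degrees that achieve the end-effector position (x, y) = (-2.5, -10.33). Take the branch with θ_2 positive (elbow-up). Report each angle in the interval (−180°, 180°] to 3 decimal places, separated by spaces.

cos θ_2 = (112.9589−5²−6²)/(2·5·6) = 0.8660; θ_2 = 30.0050° (elbow-up)
β = atan2(-10.3300,-2.5000) = -103.6048°; ψ = atan2(3.0005,10.1959) = 16.3981°
θ_1 = β − ψ = -120.0029°

-120.003 30.005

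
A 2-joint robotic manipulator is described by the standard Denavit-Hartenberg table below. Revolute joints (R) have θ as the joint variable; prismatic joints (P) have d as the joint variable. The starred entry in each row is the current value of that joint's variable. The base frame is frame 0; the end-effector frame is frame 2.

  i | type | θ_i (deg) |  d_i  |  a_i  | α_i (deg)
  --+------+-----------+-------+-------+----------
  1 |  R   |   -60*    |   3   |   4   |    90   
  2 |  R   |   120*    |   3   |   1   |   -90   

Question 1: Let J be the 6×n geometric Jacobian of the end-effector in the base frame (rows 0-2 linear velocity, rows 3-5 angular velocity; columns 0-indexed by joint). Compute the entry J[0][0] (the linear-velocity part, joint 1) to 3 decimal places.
axis z_0 = ẑ; lever o_n−o_0 = (-0.8481,-4.5311,3.8660)
cross product → J_v[:, 0] = (4.5311,-0.8481,0.0000)
J_ω[:, 0] = z_0
entry J[0][0] = 4.5311

4.531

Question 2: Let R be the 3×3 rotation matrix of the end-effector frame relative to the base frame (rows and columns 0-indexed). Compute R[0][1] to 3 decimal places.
End-effector y-axis (col 1 of R) = (0.8660,0.5000,-0.0000)
R[0][1] = 0.8660

0.866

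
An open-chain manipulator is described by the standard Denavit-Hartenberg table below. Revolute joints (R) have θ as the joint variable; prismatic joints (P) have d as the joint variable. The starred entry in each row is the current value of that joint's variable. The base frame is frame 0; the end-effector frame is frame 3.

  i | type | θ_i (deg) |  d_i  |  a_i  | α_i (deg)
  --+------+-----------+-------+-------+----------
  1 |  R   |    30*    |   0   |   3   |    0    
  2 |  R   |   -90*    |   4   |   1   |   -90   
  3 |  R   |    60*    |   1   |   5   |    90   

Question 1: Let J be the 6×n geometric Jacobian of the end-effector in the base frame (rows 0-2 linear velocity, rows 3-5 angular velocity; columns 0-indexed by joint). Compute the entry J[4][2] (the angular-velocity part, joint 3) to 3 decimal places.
axis z_2 = (0.8660,0.5000,0.0000); lever o_n−o_2 = (2.1160,-1.6651,-4.3301)
cross product → J_v[:, 2] = (-2.1651,3.7500,-2.5000)
J_ω[:, 2] = z_2
entry J[4][2] = 0.5000

0.500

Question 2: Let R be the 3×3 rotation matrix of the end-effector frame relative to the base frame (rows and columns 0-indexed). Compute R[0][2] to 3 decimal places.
End-effector z-axis (col 2 of R) = (0.4330,-0.7500,0.5000)
R[0][2] = 0.4330

0.433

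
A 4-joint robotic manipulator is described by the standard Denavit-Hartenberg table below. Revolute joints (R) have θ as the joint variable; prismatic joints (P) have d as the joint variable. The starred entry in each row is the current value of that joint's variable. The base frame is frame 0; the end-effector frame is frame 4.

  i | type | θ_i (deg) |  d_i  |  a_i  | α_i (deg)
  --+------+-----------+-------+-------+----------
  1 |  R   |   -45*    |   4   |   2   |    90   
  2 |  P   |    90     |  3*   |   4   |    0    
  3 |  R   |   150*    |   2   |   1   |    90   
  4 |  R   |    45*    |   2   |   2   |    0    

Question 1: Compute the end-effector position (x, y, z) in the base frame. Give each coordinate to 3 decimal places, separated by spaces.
after link 1: o_1 = (1.4142, -1.4142, 4.0000)
after link 2: o_2 = (-0.7071, -3.5355, 8.0000)
after link 3: o_3 = (-2.4749, -4.5962, 7.1340)
after link 4: o_4 = (-5.1996, -3.8714, 6.9092)

-5.200 -3.871 6.909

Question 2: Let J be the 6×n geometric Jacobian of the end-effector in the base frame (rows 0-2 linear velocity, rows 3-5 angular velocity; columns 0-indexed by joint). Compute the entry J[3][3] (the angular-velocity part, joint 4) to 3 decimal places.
axis z_3 = (-0.6124,0.6124,0.5000); lever o_n−o_3 = (-2.7247,0.7247,-0.2247)
cross product → J_v[:, 3] = (-0.5000,-1.5000,1.2247)
J_ω[:, 3] = z_3
entry J[3][3] = -0.6124

-0.612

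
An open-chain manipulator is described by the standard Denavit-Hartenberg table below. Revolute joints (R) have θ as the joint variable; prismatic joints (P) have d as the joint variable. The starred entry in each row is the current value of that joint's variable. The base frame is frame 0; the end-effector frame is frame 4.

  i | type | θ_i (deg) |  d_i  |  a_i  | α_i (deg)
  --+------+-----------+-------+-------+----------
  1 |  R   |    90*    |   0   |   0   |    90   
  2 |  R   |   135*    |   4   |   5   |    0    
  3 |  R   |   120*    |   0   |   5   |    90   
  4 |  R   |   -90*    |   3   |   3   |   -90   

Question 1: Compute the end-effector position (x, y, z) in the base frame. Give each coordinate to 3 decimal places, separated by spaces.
1.000 -7.727 -0.518

after link 1: o_1 = (0.0000, 0.0000, 0.0000)
after link 2: o_2 = (4.0000, -3.5355, 3.5355)
after link 3: o_3 = (4.0000, -4.8296, -1.2941)
after link 4: o_4 = (1.0000, -7.7274, -0.5176)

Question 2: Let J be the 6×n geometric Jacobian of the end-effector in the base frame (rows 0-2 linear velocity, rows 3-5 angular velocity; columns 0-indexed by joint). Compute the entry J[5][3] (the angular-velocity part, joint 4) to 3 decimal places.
0.259

axis z_3 = (-0.0000,-0.9659,0.2588); lever o_n−o_3 = (-3.0000,-2.8978,0.7765)
cross product → J_v[:, 3] = (0.0000,-0.7765,-2.8978)
J_ω[:, 3] = z_3
entry J[5][3] = 0.2588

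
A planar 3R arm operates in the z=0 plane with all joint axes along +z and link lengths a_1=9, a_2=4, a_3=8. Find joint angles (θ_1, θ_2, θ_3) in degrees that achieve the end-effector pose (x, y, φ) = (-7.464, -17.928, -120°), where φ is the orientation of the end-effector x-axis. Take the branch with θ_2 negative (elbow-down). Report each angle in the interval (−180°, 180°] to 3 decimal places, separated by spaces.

wrist centre = target − a_3·(cos φ, sin φ) = (-3.4640, -10.9998)
cos θ_2 = (132.9948−9²−4²)/(2·9·4) = 0.4999; θ_2 = -60.0048° (elbow-down)
β = atan2(-10.9998,-3.4640) = -107.4800°; ψ = atan2(-3.4643,10.9997) = -17.4814°
θ_1 = β − ψ = -89.9986°
θ_3 = φ − θ_1 − θ_2 = 30.0034° (wrapped to (-180°,180°])

-89.999 -60.005 30.003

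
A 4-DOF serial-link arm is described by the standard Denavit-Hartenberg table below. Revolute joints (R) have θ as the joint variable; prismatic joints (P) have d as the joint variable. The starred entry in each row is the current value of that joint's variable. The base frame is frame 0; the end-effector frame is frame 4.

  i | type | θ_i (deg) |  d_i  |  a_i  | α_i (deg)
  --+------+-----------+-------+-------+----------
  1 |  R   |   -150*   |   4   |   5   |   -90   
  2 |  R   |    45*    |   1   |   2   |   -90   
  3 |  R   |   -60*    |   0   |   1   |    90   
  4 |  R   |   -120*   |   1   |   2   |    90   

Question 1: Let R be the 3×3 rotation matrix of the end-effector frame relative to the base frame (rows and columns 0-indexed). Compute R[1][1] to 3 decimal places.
-0.127

End-effector y-axis (col 1 of R) = (0.7803,-0.1268,0.6124)
R[1][1] = -0.1268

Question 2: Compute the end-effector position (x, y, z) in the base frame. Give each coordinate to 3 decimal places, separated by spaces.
-5.335 -4.812 4.423

after link 1: o_1 = (-4.3301, -2.5000, 4.0000)
after link 2: o_2 = (-5.0549, -4.0731, 2.5858)
after link 3: o_3 = (-4.9280, -4.9999, 2.2322)
after link 4: o_4 = (-5.3352, -4.8123, 4.4229)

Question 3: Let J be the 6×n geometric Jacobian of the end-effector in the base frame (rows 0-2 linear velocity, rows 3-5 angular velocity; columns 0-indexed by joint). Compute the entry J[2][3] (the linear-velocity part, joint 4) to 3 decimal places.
0.095

axis z_3 = (0.7803,-0.1268,0.6124); lever o_n−o_3 = (-0.4072,0.1876,2.1907)
cross product → J_v[:, 3] = (-0.3927,-1.9588,0.0947)
J_ω[:, 3] = z_3
entry J[2][3] = 0.0947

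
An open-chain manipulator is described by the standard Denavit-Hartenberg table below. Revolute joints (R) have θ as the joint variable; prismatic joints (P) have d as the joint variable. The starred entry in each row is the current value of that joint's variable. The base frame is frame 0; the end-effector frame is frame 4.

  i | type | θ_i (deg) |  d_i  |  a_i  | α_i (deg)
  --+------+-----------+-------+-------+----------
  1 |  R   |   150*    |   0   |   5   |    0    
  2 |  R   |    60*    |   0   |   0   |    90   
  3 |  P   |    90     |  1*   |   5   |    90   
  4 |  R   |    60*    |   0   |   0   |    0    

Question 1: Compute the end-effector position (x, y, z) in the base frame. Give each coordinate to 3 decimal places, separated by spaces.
after link 1: o_1 = (-4.3301, 2.5000, 0.0000)
after link 2: o_2 = (-4.3301, 2.5000, 0.0000)
after link 3: o_3 = (-4.8301, 3.3660, 5.0000)
after link 4: o_4 = (-4.8301, 3.3660, 5.0000)

-4.830 3.366 5.000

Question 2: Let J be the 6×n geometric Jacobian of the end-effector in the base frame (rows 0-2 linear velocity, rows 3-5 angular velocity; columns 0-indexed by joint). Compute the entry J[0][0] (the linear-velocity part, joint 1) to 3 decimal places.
axis z_0 = ẑ; lever o_n−o_0 = (-4.8301,3.3660,5.0000)
cross product → J_v[:, 0] = (-3.3660,-4.8301,0.0000)
J_ω[:, 0] = z_0
entry J[0][0] = -3.3660

-3.366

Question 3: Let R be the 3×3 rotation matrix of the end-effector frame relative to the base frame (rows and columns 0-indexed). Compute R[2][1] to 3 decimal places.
End-effector y-axis (col 1 of R) = (-0.2500,0.4330,-0.8660)
R[2][1] = -0.8660

-0.866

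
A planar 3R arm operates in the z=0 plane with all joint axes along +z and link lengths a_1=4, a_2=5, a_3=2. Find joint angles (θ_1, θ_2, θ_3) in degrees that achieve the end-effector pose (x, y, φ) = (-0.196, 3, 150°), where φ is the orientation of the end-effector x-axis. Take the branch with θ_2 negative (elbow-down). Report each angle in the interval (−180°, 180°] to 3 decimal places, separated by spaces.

wrist centre = target − a_3·(cos φ, sin φ) = (1.5361, 2.0000)
cos θ_2 = (6.3595−4²−5²)/(2·4·5) = -0.8660; θ_2 = -149.9987° (elbow-down)
β = atan2(2.0000,1.5361) = 52.4748°; ψ = atan2(-2.5001,-0.3301) = -97.5208°
θ_1 = β − ψ = 149.9956°
θ_3 = φ − θ_1 − θ_2 = 150.0030° (wrapped to (-180°,180°])

149.996 -149.999 150.003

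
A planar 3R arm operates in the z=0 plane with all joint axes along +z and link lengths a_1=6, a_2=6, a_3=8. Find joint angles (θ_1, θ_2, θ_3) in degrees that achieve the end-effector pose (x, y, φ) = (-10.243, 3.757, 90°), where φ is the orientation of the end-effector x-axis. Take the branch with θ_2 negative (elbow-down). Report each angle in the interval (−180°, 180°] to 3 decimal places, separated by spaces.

wrist centre = target − a_3·(cos φ, sin φ) = (-10.2430, -4.2430)
cos θ_2 = (122.9221−6²−6²)/(2·6·6) = 0.7073; θ_2 = -44.9883° (elbow-down)
β = atan2(-4.2430,-10.2430) = -157.4990°; ψ = atan2(-4.2418,10.2435) = -22.4941°
θ_1 = β − ψ = -135.0049°
θ_3 = φ − θ_1 − θ_2 = -90.0069° (wrapped to (-180°,180°])

-135.005 -44.988 -90.007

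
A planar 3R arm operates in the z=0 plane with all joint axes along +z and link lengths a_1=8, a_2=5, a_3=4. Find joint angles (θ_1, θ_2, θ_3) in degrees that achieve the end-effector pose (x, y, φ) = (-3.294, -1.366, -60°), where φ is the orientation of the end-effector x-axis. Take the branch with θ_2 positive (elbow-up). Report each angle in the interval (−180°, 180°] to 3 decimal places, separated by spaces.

wrist centre = target − a_3·(cos φ, sin φ) = (-5.2940, 2.0981)
cos θ_2 = (32.4285−8²−5²)/(2·8·5) = -0.7071; θ_2 = 135.0030° (elbow-up)
β = atan2(2.0981,-5.2940) = 158.3807°; ψ = atan2(3.5353,4.4643) = 38.3764°
θ_1 = β − ψ = 120.0044°
θ_3 = φ − θ_1 − θ_2 = 44.9926° (wrapped to (-180°,180°])

120.004 135.003 44.993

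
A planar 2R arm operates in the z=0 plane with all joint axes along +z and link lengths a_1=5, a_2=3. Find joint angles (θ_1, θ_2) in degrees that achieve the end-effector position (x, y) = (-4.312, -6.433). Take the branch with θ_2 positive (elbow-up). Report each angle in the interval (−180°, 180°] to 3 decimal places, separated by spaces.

cos θ_2 = (59.9768−5²−3²)/(2·5·3) = 0.8659; θ_2 = 30.0150° (elbow-up)
β = atan2(-6.4330,-4.3120) = -123.8337°; ψ = atan2(1.5007,7.5977) = 11.1731°
θ_1 = β − ψ = -135.0068°

-135.007 30.015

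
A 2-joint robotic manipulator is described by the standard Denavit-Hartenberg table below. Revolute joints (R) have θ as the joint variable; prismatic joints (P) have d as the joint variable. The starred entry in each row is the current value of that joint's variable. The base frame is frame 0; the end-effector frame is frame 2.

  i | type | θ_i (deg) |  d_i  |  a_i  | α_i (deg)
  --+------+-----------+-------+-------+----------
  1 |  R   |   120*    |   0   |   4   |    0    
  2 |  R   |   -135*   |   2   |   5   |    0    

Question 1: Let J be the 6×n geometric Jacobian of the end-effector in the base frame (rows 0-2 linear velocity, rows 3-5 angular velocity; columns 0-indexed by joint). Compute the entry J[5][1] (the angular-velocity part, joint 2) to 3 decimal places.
1.000

axis z_1 = (0.0000,0.0000,1.0000); lever o_n−o_1 = (4.8296,-1.2941,2.0000)
cross product → J_v[:, 1] = (1.2941,4.8296,-0.0000)
J_ω[:, 1] = z_1
entry J[5][1] = 1.0000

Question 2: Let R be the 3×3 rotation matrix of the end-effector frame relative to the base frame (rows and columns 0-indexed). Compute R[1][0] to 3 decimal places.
-0.259

End-effector x-axis (col 0 of R) = (0.9659,-0.2588,0.0000)
R[1][0] = -0.2588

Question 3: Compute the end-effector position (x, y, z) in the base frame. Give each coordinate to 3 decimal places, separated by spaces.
after link 1: o_1 = (-2.0000, 3.4641, 0.0000)
after link 2: o_2 = (2.8296, 2.1700, 2.0000)

2.830 2.170 2.000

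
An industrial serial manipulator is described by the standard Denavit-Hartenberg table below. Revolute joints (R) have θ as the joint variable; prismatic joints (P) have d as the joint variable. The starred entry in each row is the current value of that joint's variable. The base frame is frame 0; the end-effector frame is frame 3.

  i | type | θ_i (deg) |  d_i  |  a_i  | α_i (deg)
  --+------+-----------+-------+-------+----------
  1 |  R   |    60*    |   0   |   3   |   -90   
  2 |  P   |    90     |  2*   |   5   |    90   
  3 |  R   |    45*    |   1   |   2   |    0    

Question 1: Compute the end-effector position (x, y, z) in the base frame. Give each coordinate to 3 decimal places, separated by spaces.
after link 1: o_1 = (1.5000, 2.5981, 0.0000)
after link 2: o_2 = (-0.2321, 3.5981, -5.0000)
after link 3: o_3 = (-0.9568, 5.1712, -6.4142)

-0.957 5.171 -6.414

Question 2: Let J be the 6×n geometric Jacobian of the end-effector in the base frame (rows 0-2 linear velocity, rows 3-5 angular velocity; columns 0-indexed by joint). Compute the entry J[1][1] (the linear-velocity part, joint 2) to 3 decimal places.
prismatic axis z_1 = (-0.8660,0.5000,0.0000)
J_v[:, 1] = z_1; J_ω[:, 1] = (0,0,0)
entry J[1][1] = 0.5000

0.500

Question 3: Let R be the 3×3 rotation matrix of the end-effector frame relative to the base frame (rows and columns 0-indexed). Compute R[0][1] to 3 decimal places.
End-effector y-axis (col 1 of R) = (-0.6124,0.3536,0.7071)
R[0][1] = -0.6124

-0.612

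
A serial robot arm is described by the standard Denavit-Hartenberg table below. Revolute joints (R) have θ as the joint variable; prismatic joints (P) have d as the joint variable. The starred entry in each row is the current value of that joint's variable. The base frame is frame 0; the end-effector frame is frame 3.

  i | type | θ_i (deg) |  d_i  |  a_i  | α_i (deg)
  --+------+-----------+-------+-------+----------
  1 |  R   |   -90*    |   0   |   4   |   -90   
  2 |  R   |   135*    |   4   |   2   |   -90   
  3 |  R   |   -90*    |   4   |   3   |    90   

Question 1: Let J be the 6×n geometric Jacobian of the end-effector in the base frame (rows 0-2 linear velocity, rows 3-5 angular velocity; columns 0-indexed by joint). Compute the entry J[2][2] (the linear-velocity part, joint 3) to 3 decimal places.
-2.121

axis z_2 = (-0.0000,0.7071,0.7071); lever o_n−o_2 = (3.0000,2.8284,2.8284)
cross product → J_v[:, 2] = (0.0000,2.1213,-2.1213)
J_ω[:, 2] = z_2
entry J[2][2] = -2.1213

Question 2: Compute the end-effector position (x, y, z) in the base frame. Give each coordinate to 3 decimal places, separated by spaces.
after link 1: o_1 = (0.0000, -4.0000, 0.0000)
after link 2: o_2 = (4.0000, -2.5858, -1.4142)
after link 3: o_3 = (7.0000, 0.2426, 1.4142)

7.000 0.243 1.414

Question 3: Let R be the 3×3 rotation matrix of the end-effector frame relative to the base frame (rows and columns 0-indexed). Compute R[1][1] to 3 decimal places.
End-effector y-axis (col 1 of R) = (-0.0000,0.7071,0.7071)
R[1][1] = 0.7071

0.707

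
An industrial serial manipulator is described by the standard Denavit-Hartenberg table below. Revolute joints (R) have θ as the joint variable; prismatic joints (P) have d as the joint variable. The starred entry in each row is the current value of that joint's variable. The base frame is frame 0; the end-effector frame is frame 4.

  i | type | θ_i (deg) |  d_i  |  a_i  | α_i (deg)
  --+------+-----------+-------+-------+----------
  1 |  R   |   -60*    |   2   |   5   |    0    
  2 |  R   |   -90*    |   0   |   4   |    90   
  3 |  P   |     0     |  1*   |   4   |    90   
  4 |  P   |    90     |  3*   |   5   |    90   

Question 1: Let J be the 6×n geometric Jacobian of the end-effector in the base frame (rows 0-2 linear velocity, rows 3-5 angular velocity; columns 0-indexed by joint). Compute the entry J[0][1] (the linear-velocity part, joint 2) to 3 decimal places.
-1.196

axis z_1 = (0.0000,0.0000,1.0000); lever o_n−o_1 = (-9.9282,1.1962,-3.0000)
cross product → J_v[:, 1] = (-1.1962,-9.9282,0.0000)
J_ω[:, 1] = z_1
entry J[0][1] = -1.1962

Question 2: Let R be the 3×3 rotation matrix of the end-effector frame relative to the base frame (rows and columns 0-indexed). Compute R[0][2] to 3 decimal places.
-0.866

End-effector z-axis (col 2 of R) = (-0.8660,-0.5000,-0.0000)
R[0][2] = -0.8660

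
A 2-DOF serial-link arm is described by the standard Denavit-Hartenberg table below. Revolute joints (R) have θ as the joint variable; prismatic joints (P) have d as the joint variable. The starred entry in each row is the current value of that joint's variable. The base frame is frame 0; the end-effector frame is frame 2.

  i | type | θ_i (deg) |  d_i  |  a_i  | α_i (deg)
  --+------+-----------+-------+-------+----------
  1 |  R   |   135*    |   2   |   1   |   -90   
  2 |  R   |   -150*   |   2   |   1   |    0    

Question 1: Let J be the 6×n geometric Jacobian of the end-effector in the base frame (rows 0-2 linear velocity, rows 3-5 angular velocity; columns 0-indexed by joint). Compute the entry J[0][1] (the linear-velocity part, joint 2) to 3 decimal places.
axis z_1 = (-0.7071,-0.7071,0.0000); lever o_n−o_1 = (-0.8018,-2.0266,0.5000)
cross product → J_v[:, 1] = (-0.3536,0.3536,0.8660)
J_ω[:, 1] = z_1
entry J[0][1] = -0.3536

-0.354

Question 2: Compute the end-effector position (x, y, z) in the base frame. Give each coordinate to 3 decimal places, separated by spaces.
-1.509 -1.319 2.500

after link 1: o_1 = (-0.7071, 0.7071, 2.0000)
after link 2: o_2 = (-1.5089, -1.3195, 2.5000)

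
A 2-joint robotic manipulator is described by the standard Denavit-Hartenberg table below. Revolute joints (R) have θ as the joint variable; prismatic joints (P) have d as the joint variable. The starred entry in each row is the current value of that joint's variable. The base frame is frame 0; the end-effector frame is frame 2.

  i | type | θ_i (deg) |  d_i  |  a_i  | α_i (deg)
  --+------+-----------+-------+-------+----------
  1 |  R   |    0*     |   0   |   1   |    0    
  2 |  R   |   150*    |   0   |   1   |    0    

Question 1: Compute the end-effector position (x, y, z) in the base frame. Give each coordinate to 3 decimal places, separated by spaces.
after link 1: o_1 = (1.0000, 0.0000, 0.0000)
after link 2: o_2 = (0.1340, 0.5000, 0.0000)

0.134 0.500 0.000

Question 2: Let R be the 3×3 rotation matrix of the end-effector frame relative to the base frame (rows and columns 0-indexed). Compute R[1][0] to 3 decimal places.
End-effector x-axis (col 0 of R) = (-0.8660,0.5000,0.0000)
R[1][0] = 0.5000

0.500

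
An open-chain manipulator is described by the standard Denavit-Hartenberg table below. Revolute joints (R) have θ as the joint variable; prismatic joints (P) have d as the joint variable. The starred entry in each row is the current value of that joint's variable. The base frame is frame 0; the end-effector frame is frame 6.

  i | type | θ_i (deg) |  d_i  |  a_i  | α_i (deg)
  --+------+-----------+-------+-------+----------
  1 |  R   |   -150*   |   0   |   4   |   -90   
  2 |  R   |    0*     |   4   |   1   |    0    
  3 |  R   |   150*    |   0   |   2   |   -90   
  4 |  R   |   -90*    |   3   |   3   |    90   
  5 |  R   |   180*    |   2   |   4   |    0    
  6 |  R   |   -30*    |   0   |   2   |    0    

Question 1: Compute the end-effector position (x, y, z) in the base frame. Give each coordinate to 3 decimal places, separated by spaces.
-1.964 -2.598 3.464

after link 1: o_1 = (-3.4641, -2.0000, 0.0000)
after link 2: o_2 = (-2.3301, -5.9641, 0.0000)
after link 3: o_3 = (-0.8301, -5.0981, -1.0000)
after link 4: o_4 = (1.9689, -6.9462, 1.5981)
after link 5: o_5 = (-1.5311, -4.3481, 2.5981)
after link 6: o_6 = (-1.9641, -2.5981, 3.4641)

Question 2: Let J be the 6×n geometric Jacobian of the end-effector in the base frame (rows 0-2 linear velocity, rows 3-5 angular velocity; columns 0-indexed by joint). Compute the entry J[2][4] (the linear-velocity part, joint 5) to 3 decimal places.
-4.964

axis z_4 = (-0.7500,-0.4330,0.5000); lever o_n−o_4 = (-3.9330,4.3481,1.8660)
cross product → J_v[:, 4] = (-2.9821,-0.5670,-4.9641)
J_ω[:, 4] = z_4
entry J[2][4] = -4.9641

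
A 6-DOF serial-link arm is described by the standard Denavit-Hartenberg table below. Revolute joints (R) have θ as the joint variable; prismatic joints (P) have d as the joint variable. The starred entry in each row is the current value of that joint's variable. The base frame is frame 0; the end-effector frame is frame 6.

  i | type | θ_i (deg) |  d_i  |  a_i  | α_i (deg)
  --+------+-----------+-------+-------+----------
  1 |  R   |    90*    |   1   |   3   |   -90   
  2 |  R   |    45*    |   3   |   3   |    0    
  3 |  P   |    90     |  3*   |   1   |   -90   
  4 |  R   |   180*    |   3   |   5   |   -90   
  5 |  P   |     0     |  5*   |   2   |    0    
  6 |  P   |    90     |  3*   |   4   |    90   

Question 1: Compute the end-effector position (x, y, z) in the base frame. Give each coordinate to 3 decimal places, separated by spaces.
after link 1: o_1 = (0.0000, 3.0000, 1.0000)
after link 2: o_2 = (-3.0000, 5.1213, -1.1213)
after link 3: o_3 = (-6.0000, 4.4142, -1.8284)
after link 4: o_4 = (-6.0000, 5.8284, 3.8284)
after link 5: o_5 = (-11.0000, 7.2426, 5.2426)
after link 6: o_6 = (-14.0000, 10.0711, 2.4142)

-14.000 10.071 2.414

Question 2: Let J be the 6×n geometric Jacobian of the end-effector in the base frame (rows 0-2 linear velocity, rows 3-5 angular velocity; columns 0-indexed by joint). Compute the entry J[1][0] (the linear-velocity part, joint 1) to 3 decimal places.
-14.000

axis z_0 = ẑ; lever o_n−o_0 = (-14.0000,10.0711,2.4142)
cross product → J_v[:, 0] = (-10.0711,-14.0000,0.0000)
J_ω[:, 0] = z_0
entry J[1][0] = -14.0000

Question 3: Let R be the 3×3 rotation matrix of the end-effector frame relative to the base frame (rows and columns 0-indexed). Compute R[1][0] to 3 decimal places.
End-effector x-axis (col 0 of R) = (0.0000,0.7071,-0.7071)
R[1][0] = 0.7071

0.707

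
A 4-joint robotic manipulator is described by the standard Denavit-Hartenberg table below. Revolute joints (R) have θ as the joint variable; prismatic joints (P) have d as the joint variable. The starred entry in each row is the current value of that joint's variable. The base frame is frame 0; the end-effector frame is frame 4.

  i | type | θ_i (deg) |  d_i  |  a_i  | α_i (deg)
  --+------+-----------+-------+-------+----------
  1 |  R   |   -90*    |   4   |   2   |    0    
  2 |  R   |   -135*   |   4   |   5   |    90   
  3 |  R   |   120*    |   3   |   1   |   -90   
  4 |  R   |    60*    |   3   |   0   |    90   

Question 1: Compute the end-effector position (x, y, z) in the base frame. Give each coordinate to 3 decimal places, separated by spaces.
after link 1: o_1 = (0.0000, -2.0000, 4.0000)
after link 2: o_2 = (-3.5355, 1.5355, 8.0000)
after link 3: o_3 = (-1.0607, 3.3033, 8.8660)
after link 4: o_4 = (0.7765, 1.4662, 7.3660)

0.776 1.466 7.366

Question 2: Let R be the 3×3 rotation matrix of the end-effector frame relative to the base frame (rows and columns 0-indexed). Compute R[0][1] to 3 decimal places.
End-effector y-axis (col 1 of R) = (0.6124,-0.6124,-0.5000)
R[0][1] = 0.6124

0.612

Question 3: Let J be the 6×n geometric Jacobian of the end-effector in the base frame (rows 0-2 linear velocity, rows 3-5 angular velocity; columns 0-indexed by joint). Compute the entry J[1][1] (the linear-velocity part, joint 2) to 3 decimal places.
axis z_1 = (0.0000,0.0000,1.0000); lever o_n−o_1 = (0.7765,3.4662,3.3660)
cross product → J_v[:, 1] = (-3.4662,0.7765,0.0000)
J_ω[:, 1] = z_1
entry J[1][1] = 0.7765

0.776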